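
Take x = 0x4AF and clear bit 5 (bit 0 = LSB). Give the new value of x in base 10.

x = 10010101111
bit 5 is currently 1; clear it via x & ~(1 << 5) = x & ~32
→ 10010001111 = 1167

1167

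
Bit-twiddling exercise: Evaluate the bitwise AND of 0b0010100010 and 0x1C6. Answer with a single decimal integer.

130

a = 010100010
0x1C6 = 111000110
AND → 010000010 = 130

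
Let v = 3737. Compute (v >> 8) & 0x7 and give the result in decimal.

v = 00111010011001
Shift right by 8: 001110
Mask low 3 bits: 110 = 6

6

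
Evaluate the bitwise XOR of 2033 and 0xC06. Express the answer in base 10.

2033 = 011111110001
0xC06 = 110000000110
XOR → 101111110111 = 3063

3063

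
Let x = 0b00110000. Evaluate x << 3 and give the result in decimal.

x = 000110000
shift left by 3 → 110000000 = 384
(equivalently, 48 × 2^3 = 48 × 8)

384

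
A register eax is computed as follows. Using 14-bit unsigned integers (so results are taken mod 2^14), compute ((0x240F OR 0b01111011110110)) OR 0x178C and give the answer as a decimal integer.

0x240F = 10010000001111
0b01111011110110 = 01111011110110
→ OR → 11111011111111 = 16127
0x178C = 01011110001100
→ OR → 11111111111111 = 16383

16383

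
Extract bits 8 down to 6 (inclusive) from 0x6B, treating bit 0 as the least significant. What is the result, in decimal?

v = 000001101011
Shift right by 6: 000001
Mask low 3 bits: 001 = 1

1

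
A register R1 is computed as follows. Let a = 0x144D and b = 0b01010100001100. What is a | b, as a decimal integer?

0x144D = 1010001001101
b = 1010100001100
 OR → 1010101001101 = 5453

5453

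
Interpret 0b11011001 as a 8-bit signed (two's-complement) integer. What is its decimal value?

pattern = 11011001 (MSB is 1 ⇒ negative)
Invert: 00100110, add 1 → 00100111 = 39, so the value is -39.
(Equivalently: 217 - 2^8 = 217 - 256 = -39.)

-39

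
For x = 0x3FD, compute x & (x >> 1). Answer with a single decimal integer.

x = 1111111101 = 1021
x>>1 = 0111111110
AND  = 0111111100 = 508
(x & (x >> 1) has a 1 wherever x has two consecutive 1 bits.)

508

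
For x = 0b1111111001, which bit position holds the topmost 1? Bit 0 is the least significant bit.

9

0b1111111001 = 1111111001
The topmost 1 is at position 9 (since 2^9 = 512 ≤ 1017 < 1024).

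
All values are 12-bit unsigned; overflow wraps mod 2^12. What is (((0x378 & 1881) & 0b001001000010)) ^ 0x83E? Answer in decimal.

2686

0x378 = 001101111000
1881 = 011101011001
→ & → 001101011000 = 856
0b001001000010 = 001001000010
→ & → 001001000000 = 576
0x83E = 100000111110
→ ^ → 101001111110 = 2686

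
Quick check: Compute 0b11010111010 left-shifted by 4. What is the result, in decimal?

27552

x = 000011010111010
shift left by 4 → 110101110100000 = 27552
(equivalently, 1722 × 2^4 = 1722 × 16)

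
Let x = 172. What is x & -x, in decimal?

x = 10101100 = 172
-x (two's complement) = …01010100
AND   = 00000100 = 4
(x & -x isolates the lowest set bit of x.)

4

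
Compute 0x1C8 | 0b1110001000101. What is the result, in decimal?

7629

0x1C8 = 0000111001000
b = 1110001000101
 OR → 1110111001101 = 7629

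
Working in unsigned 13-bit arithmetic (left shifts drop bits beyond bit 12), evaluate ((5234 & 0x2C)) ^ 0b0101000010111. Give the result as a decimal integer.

5234 = 1010001110010
0x2C = 0000000101100
→ & → 0000000100000 = 32
0b0101000010111 = 0101000010111
→ ^ → 0101000110111 = 2615

2615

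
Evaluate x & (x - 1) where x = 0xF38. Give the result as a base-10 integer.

3888

x = 111100111000 = 3896
x - 1 = 111100110111
AND   = 111100110000 = 3888
(x & (x - 1) clears the lowest set bit of x.)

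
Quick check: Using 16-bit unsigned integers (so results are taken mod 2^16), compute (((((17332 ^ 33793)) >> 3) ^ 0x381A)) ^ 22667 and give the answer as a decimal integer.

30823

17332 = 0100001110110100
33793 = 1000010000000001
→ ^ → 1100011110110101 = 51125
→ >> 3 → 0001100011110110 = 6390
0x381A = 0011100000011010
→ ^ → 0010000011101100 = 8428
22667 = 0101100010001011
→ ^ → 0111100001100111 = 30823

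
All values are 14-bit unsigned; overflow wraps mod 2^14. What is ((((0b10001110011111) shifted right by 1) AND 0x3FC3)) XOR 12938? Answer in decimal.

0b10001110011111 = 10001110011111
→ shifted right by 1 → 01000111001111 = 4559
0x3FC3 = 11111111000011
→ AND → 01000111000011 = 4547
12938 = 11001010001010
→ XOR → 10001101001001 = 9033

9033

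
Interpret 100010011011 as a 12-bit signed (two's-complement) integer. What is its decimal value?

pattern = 100010011011 (MSB is 1 ⇒ negative)
Invert: 011101100100, add 1 → 011101100101 = 1893, so the value is -1893.
(Equivalently: 2203 - 2^12 = 2203 - 4096 = -1893.)

-1893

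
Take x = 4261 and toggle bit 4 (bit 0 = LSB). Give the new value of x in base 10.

x = 1000010100101
bit 4 is currently 0; toggle it via x ^ (1 << 4) = x ^ 16
→ 1000010110101 = 4277

4277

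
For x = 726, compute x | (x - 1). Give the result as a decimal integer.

x = 1011010110 = 726
x - 1 = 1011010101
OR    = 1011010111 = 727
(x | (x - 1) sets all bits below the lowest set bit.)

727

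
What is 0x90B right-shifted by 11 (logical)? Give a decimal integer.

1

0x90B = 100100001011
shift right by 11 → 000000000001 = 1
(equivalently, floor(2315 / 2048))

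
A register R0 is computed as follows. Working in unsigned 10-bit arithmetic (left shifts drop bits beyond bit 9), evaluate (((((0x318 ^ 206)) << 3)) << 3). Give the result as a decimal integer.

0x318 = 1100011000
206 = 0011001110
→ ^ → 1111010110 = 982
→ << 3 (mod 2^10) → 1010110000 = 688
→ << 3 (mod 2^10) → 0110000000 = 384

384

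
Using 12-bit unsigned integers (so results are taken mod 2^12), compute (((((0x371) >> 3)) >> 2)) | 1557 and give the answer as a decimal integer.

1567

0x371 = 001101110001
→ >> 3 → 000001101110 = 110
→ >> 2 → 000000011011 = 27
1557 = 011000010101
→ | → 011000011111 = 1567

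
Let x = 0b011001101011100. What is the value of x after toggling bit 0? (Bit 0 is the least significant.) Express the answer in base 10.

13149

x = 011001101011100
bit 0 is currently 0; toggle it via x ^ (1 << 0) = x ^ 1
→ 011001101011101 = 13149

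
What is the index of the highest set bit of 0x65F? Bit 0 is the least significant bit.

10

0x65F = 11001011111
The topmost 1 is at position 10 (since 2^10 = 1024 ≤ 1631 < 2048).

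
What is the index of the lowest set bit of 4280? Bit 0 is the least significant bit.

4280 = 1000010111000
Trailing zeros: 3, so the lowest set bit is bit 3 (value 8).

3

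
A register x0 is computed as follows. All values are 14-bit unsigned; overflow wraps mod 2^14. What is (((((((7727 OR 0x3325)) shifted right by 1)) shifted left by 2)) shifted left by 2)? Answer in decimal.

14704

7727 = 01111000101111
0x3325 = 11001100100101
→ OR → 11111100101111 = 16175
→ shifted right by 1 → 01111110010111 = 8087
→ shifted left by 2 (mod 2^14) → 11111001011100 = 15964
→ shifted left by 2 (mod 2^14) → 11100101110000 = 14704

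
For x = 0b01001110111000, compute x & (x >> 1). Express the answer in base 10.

x = 1001110111000 = 5048
x>>1 = 0100111011100
AND  = 0000110011000 = 408
(x & (x >> 1) has a 1 wherever x has two consecutive 1 bits.)

408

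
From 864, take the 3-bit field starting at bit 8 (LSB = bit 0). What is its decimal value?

3

v = 01101100000
Shift right by 8: 011
Mask low 3 bits: 011 = 3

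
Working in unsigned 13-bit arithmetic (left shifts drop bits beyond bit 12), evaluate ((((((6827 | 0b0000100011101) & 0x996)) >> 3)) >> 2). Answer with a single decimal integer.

76

6827 = 1101010101011
0b0000100011101 = 0000100011101
→ | → 1101110111111 = 7103
0x996 = 0100110010110
→ & → 0100110010110 = 2454
→ >> 3 → 0000100110010 = 306
→ >> 2 → 0000001001100 = 76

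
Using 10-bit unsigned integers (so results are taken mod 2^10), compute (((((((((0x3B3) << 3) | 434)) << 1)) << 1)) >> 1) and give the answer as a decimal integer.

0x3B3 = 1110110011
→ << 3 (mod 2^10) → 0110011000 = 408
434 = 0110110010
→ | → 0110111010 = 442
→ << 1 (mod 2^10) → 1101110100 = 884
→ << 1 (mod 2^10) → 1011101000 = 744
→ >> 1 → 0101110100 = 372

372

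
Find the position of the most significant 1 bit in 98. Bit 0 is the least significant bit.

98 = 1100010
The topmost 1 is at position 6 (since 2^6 = 64 ≤ 98 < 128).

6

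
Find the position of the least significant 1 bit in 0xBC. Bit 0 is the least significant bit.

0xBC = 10111100
Trailing zeros: 2, so the lowest set bit is bit 2 (value 4).

2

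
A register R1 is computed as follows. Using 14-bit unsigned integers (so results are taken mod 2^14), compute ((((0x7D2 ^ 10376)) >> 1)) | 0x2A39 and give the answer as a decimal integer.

0x7D2 = 00011111010010
10376 = 10100010001000
→ ^ → 10111101011010 = 12122
→ >> 1 → 01011110101101 = 6061
0x2A39 = 10101000111001
→ | → 11111110111101 = 16317

16317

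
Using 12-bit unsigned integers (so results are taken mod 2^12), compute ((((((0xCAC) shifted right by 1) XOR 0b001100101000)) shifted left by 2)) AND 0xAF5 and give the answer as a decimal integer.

0xCAC = 110010101100
→ shifted right by 1 → 011001010110 = 1622
0b001100101000 = 001100101000
→ XOR → 010101111110 = 1406
→ shifted left by 2 (mod 2^12) → 010111111000 = 1528
0xAF5 = 101011110101
→ AND → 000011110000 = 240

240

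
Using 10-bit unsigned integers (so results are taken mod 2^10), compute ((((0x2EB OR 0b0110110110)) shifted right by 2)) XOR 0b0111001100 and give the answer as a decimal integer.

0x2EB = 1011101011
0b0110110110 = 0110110110
→ OR → 1111111111 = 1023
→ shifted right by 2 → 0011111111 = 255
0b0111001100 = 0111001100
→ XOR → 0100110011 = 307

307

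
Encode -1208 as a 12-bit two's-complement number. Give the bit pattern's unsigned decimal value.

1208 in 12 bits: 010010111000
Invert: 101101000111
Add 1:  101101001000 = 2888
(Check: 2^12 - 1208 = 4096 - 1208 = 2888.)

2888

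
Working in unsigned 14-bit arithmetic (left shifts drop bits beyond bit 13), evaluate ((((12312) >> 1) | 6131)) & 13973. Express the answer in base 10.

5781

12312 = 11000000011000
→ >> 1 → 01100000001100 = 6156
6131 = 01011111110011
→ | → 01111111111111 = 8191
13973 = 11011010010101
→ & → 01011010010101 = 5781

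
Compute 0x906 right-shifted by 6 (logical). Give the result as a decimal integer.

0x906 = 100100000110
shift right by 6 → 000000100100 = 36
(equivalently, floor(2310 / 64))

36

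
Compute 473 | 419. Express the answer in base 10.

507

473 = 111011001
419 = 110100011
 OR → 111111011 = 507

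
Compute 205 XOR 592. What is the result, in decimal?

669

205 = 0011001101
592 = 1001010000
XOR → 1010011101 = 669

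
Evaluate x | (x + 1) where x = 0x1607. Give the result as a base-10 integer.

x = 1011000000111 = 5639
x + 1 = 1011000001000
OR    = 1011000001111 = 5647
(x | (x + 1) sets the lowest cleared bit.)

5647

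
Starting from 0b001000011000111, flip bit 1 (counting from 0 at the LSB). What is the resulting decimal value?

x = 001000011000111
bit 1 is currently 1; toggle it via x ^ (1 << 1) = x ^ 2
→ 001000011000101 = 4293

4293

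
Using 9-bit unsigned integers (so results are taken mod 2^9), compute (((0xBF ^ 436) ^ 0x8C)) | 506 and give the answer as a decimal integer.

0xBF = 010111111
436 = 110110100
→ ^ → 100001011 = 267
0x8C = 010001100
→ ^ → 110000111 = 391
506 = 111111010
→ | → 111111111 = 511

511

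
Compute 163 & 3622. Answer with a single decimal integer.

34

163 = 000010100011
3622 = 111000100110
AND → 000000100010 = 34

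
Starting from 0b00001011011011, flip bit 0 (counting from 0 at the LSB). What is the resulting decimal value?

730

x = 00001011011011
bit 0 is currently 1; toggle it via x ^ (1 << 0) = x ^ 1
→ 00001011011010 = 730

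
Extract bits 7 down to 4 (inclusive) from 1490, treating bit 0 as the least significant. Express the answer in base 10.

v = 0010111010010
Shift right by 4: 001011101
Mask low 4 bits: 1101 = 13

13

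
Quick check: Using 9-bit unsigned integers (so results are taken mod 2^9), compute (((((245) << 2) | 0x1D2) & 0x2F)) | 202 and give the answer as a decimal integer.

245 = 011110101
→ << 2 (mod 2^9) → 111010100 = 468
0x1D2 = 111010010
→ | → 111010110 = 470
0x2F = 000101111
→ & → 000000110 = 6
202 = 011001010
→ | → 011001110 = 206

206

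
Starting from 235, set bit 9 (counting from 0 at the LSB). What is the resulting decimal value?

747

x = 00011101011
bit 9 is currently 0; set it via x | (1 << 9) = x | 512
→ 01011101011 = 747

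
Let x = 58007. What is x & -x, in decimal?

x = 1110001010010111 = 58007
-x (two's complement) = …0001110101101001
AND   = 0000000000000001 = 1
(x & -x isolates the lowest set bit of x.)

1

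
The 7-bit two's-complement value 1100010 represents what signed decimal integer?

pattern = 1100010 (MSB is 1 ⇒ negative)
Invert: 0011101, add 1 → 0011110 = 30, so the value is -30.
(Equivalently: 98 - 2^7 = 98 - 128 = -30.)

-30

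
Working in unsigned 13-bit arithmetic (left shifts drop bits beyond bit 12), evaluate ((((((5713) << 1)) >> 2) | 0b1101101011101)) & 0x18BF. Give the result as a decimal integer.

6205

5713 = 1011001010001
→ << 1 (mod 2^13) → 0110010100010 = 3234
→ >> 2 → 0001100101000 = 808
0b1101101011101 = 1101101011101
→ | → 1101101111101 = 7037
0x18BF = 1100010111111
→ & → 1100000111101 = 6205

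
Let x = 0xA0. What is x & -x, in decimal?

x = 10100000 = 160
-x (two's complement) = …01100000
AND   = 00100000 = 32
(x & -x isolates the lowest set bit of x.)

32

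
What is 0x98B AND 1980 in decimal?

392

0x98B = 100110001011
1980 = 011110111100
AND → 000110001000 = 392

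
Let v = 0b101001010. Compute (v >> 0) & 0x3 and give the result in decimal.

2

v = 101001010
Shift right by 0: 101001010
Mask low 2 bits: 10 = 2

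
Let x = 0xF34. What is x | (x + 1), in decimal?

3893

x = 111100110100 = 3892
x + 1 = 111100110101
OR    = 111100110101 = 3893
(x | (x + 1) sets the lowest cleared bit.)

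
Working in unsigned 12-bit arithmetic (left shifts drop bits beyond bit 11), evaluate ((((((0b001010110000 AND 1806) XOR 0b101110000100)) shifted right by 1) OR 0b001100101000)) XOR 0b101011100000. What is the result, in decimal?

3338

0b001010110000 = 001010110000
1806 = 011100001110
→ AND → 001000000000 = 512
0b101110000100 = 101110000100
→ XOR → 100110000100 = 2436
→ shifted right by 1 → 010011000010 = 1218
0b001100101000 = 001100101000
→ OR → 011111101010 = 2026
0b101011100000 = 101011100000
→ XOR → 110100001010 = 3338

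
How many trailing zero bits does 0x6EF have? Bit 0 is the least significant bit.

0x6EF = 11011101111
Trailing zeros: 0, so the lowest set bit is bit 0 (value 1).

0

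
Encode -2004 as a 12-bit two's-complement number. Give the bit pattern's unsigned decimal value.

2092

2004 in 12 bits: 011111010100
Invert: 100000101011
Add 1:  100000101100 = 2092
(Check: 2^12 - 2004 = 4096 - 2004 = 2092.)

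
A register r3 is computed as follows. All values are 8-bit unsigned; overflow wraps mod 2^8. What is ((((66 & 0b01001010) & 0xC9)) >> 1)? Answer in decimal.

66 = 01000010
0b01001010 = 01001010
→ & → 01000010 = 66
0xC9 = 11001001
→ & → 01000000 = 64
→ >> 1 → 00100000 = 32

32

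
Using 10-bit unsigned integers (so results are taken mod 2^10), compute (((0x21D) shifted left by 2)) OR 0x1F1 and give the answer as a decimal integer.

0x21D = 1000011101
→ shifted left by 2 (mod 2^10) → 0001110100 = 116
0x1F1 = 0111110001
→ OR → 0111110101 = 501

501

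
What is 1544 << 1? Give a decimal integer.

1544 = 011000001000
shift left by 1 → 110000010000 = 3088
(equivalently, 1544 × 2^1 = 1544 × 2)

3088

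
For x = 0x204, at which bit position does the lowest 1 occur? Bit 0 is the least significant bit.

0x204 = 1000000100
Trailing zeros: 2, so the lowest set bit is bit 2 (value 4).

2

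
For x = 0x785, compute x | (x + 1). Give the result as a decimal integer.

1927

x = 11110000101 = 1925
x + 1 = 11110000110
OR    = 11110000111 = 1927
(x | (x + 1) sets the lowest cleared bit.)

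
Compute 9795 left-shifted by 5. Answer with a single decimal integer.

313440

9795 = 0000010011001000011
shift left by 5 → 1001100100001100000 = 313440
(equivalently, 9795 × 2^5 = 9795 × 32)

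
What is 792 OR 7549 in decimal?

792 = 0001100011000
7549 = 1110101111101
 OR → 1111101111101 = 8061

8061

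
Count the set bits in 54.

54 = 110110
Count the 1s: 1 + 1 + 1 + 1 = 4

4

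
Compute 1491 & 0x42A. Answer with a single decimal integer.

1026

1491 = 10111010011
0x42A = 10000101010
AND → 10000000010 = 1026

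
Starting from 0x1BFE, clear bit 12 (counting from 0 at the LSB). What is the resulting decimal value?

3070

x = 1101111111110
bit 12 is currently 1; clear it via x & ~(1 << 12) = x & ~4096
→ 0101111111110 = 3070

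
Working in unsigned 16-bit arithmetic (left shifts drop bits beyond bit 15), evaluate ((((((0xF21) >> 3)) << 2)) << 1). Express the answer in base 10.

3872

0xF21 = 0000111100100001
→ >> 3 → 0000000111100100 = 484
→ << 2 (mod 2^16) → 0000011110010000 = 1936
→ << 1 (mod 2^16) → 0000111100100000 = 3872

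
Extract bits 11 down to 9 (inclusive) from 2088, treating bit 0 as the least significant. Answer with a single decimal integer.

4

v = 100000101000
Shift right by 9: 100
Mask low 3 bits: 100 = 4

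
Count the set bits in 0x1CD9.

8

0x1CD9 = 1110011011001
Count the 1s: 1 + 1 + 1 + 1 + 1 + 1 + 1 + 1 = 8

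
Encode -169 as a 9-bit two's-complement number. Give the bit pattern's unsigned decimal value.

169 in 9 bits: 010101001
Invert: 101010110
Add 1:  101010111 = 343
(Check: 2^9 - 169 = 512 - 169 = 343.)

343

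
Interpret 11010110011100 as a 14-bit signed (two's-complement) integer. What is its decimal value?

pattern = 11010110011100 (MSB is 1 ⇒ negative)
Invert: 00101001100011, add 1 → 00101001100100 = 2660, so the value is -2660.
(Equivalently: 13724 - 2^14 = 13724 - 16384 = -2660.)

-2660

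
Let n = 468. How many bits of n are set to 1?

468 = 111010100
Count the 1s: 1 + 1 + 1 + 1 + 1 = 5

5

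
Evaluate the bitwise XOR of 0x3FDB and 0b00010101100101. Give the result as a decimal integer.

0x3FDB = 11111111011011
b = 00010101100101
XOR → 11101010111110 = 15038

15038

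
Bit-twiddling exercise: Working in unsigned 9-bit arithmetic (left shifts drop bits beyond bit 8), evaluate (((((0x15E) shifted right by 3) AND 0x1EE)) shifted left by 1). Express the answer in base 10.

84

0x15E = 101011110
→ shifted right by 3 → 000101011 = 43
0x1EE = 111101110
→ AND → 000101010 = 42
→ shifted left by 1 (mod 2^9) → 001010100 = 84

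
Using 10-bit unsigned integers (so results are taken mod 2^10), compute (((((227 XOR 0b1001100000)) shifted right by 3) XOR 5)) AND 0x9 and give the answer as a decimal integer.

1

227 = 0011100011
0b1001100000 = 1001100000
→ XOR → 1010000011 = 643
→ shifted right by 3 → 0001010000 = 80
5 = 0000000101
→ XOR → 0001010101 = 85
0x9 = 0000001001
→ AND → 0000000001 = 1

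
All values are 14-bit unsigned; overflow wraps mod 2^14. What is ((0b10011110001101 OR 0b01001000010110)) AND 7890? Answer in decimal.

0b10011110001101 = 10011110001101
0b01001000010110 = 01001000010110
→ OR → 11011110011111 = 14239
7890 = 01111011010010
→ AND → 01011010010010 = 5778

5778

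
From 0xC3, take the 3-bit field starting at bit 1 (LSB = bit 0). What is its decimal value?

1

v = 0011000011
Shift right by 1: 001100001
Mask low 3 bits: 001 = 1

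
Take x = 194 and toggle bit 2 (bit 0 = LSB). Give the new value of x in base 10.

198

x = 000011000010
bit 2 is currently 0; toggle it via x ^ (1 << 2) = x ^ 4
→ 000011000110 = 198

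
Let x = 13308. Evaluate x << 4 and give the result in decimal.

13308 = 000011001111111100
shift left by 4 → 110011111111000000 = 212928
(equivalently, 13308 × 2^4 = 13308 × 16)

212928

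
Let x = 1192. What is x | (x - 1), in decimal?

x = 10010101000 = 1192
x - 1 = 10010100111
OR    = 10010101111 = 1199
(x | (x - 1) sets all bits below the lowest set bit.)

1199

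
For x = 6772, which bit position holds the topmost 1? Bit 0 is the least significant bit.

6772 = 1101001110100
The topmost 1 is at position 12 (since 2^12 = 4096 ≤ 6772 < 8192).

12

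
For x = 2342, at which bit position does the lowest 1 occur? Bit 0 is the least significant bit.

2342 = 100100100110
Trailing zeros: 1, so the lowest set bit is bit 1 (value 2).

1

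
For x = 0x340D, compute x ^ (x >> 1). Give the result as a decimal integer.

11787

x = 11010000001101 = 13325
x>>1 = 01101000000110
XOR  = 10111000001011 = 11787
(x ^ (x >> 1) gives the standard binary-reflected Gray code of x.)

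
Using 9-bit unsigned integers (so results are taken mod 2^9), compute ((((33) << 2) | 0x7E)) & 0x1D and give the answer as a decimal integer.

28

33 = 000100001
→ << 2 (mod 2^9) → 010000100 = 132
0x7E = 001111110
→ | → 011111110 = 254
0x1D = 000011101
→ & → 000011100 = 28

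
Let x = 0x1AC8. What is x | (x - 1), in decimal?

x = 1101011001000 = 6856
x - 1 = 1101011000111
OR    = 1101011001111 = 6863
(x | (x - 1) sets all bits below the lowest set bit.)

6863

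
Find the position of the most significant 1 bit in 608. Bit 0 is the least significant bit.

9

608 = 1001100000
The topmost 1 is at position 9 (since 2^9 = 512 ≤ 608 < 1024).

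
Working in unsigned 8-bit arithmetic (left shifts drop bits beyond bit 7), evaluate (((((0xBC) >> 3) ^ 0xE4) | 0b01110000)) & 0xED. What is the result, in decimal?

225

0xBC = 10111100
→ >> 3 → 00010111 = 23
0xE4 = 11100100
→ ^ → 11110011 = 243
0b01110000 = 01110000
→ | → 11110011 = 243
0xED = 11101101
→ & → 11100001 = 225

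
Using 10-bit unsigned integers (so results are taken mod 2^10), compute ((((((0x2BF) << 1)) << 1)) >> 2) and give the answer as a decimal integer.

0x2BF = 1010111111
→ << 1 (mod 2^10) → 0101111110 = 382
→ << 1 (mod 2^10) → 1011111100 = 764
→ >> 2 → 0010111111 = 191

191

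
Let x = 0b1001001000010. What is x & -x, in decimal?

x = 1001001000010 = 4674
-x (two's complement) = …0110110111110
AND   = 0000000000010 = 2
(x & -x isolates the lowest set bit of x.)

2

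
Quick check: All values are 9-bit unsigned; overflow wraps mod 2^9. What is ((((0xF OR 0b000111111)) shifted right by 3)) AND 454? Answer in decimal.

0xF = 000001111
0b000111111 = 000111111
→ OR → 000111111 = 63
→ shifted right by 3 → 000000111 = 7
454 = 111000110
→ AND → 000000110 = 6

6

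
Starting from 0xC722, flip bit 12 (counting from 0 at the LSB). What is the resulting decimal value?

55074

x = 1100011100100010
bit 12 is currently 0; toggle it via x ^ (1 << 12) = x ^ 4096
→ 1101011100100010 = 55074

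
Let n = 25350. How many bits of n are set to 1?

6

25350 = 110001100000110
Count the 1s: 1 + 1 + 1 + 1 + 1 + 1 = 6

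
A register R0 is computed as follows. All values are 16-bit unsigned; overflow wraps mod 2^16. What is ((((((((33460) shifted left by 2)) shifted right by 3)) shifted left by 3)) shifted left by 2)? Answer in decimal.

11072

33460 = 1000001010110100
→ shifted left by 2 (mod 2^16) → 0000101011010000 = 2768
→ shifted right by 3 → 0000000101011010 = 346
→ shifted left by 3 (mod 2^16) → 0000101011010000 = 2768
→ shifted left by 2 (mod 2^16) → 0010101101000000 = 11072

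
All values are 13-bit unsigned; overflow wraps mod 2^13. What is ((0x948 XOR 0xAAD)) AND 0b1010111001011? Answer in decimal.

0x948 = 0100101001000
0xAAD = 0101010101101
→ XOR → 0001111100101 = 997
0b1010111001011 = 1010111001011
→ AND → 0000111000001 = 449

449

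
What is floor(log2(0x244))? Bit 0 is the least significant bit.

9

0x244 = 1001000100
The topmost 1 is at position 9 (since 2^9 = 512 ≤ 580 < 1024).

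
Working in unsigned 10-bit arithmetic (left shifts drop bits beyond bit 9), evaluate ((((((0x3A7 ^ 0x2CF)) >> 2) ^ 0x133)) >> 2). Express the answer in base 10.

0x3A7 = 1110100111
0x2CF = 1011001111
→ ^ → 0101101000 = 360
→ >> 2 → 0001011010 = 90
0x133 = 0100110011
→ ^ → 0101101001 = 361
→ >> 2 → 0001011010 = 90

90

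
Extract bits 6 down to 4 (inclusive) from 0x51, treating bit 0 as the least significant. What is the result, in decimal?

5

v = 0001010001
Shift right by 4: 000101
Mask low 3 bits: 101 = 5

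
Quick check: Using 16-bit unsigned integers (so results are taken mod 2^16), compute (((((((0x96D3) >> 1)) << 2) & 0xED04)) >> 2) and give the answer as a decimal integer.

0x96D3 = 1001011011010011
→ >> 1 → 0100101101101001 = 19305
→ << 2 (mod 2^16) → 0010110110100100 = 11684
0xED04 = 1110110100000100
→ & → 0010110100000100 = 11524
→ >> 2 → 0000101101000001 = 2881

2881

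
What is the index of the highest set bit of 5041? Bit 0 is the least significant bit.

5041 = 1001110110001
The topmost 1 is at position 12 (since 2^12 = 4096 ≤ 5041 < 8192).

12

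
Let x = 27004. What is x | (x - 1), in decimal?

27007

x = 110100101111100 = 27004
x - 1 = 110100101111011
OR    = 110100101111111 = 27007
(x | (x - 1) sets all bits below the lowest set bit.)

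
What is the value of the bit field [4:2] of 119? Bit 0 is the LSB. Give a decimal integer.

v = 001110111
Shift right by 2: 0011101
Mask low 3 bits: 101 = 5

5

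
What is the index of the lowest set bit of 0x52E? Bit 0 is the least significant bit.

1

0x52E = 10100101110
Trailing zeros: 1, so the lowest set bit is bit 1 (value 2).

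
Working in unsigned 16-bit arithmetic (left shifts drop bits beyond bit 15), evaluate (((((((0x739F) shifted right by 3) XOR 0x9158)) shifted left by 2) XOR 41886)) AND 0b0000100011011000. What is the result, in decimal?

2064

0x739F = 0111001110011111
→ shifted right by 3 → 0000111001110011 = 3699
0x9158 = 1001000101011000
→ XOR → 1001111100101011 = 40747
→ shifted left by 2 (mod 2^16) → 0111110010101100 = 31916
41886 = 1010001110011110
→ XOR → 1101111100110010 = 57138
0b0000100011011000 = 0000100011011000
→ AND → 0000100000010000 = 2064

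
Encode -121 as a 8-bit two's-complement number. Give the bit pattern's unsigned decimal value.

135

121 in 8 bits: 01111001
Invert: 10000110
Add 1:  10000111 = 135
(Check: 2^8 - 121 = 256 - 121 = 135.)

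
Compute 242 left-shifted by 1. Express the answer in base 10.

242 = 011110010
shift left by 1 → 111100100 = 484
(equivalently, 242 × 2^1 = 242 × 2)

484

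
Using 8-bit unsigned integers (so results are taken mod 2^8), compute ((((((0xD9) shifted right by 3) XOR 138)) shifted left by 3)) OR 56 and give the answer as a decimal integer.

0xD9 = 11011001
→ shifted right by 3 → 00011011 = 27
138 = 10001010
→ XOR → 10010001 = 145
→ shifted left by 3 (mod 2^8) → 10001000 = 136
56 = 00111000
→ OR → 10111000 = 184

184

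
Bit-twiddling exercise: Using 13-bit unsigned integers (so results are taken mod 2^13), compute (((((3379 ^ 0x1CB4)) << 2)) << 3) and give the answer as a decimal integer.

4320

3379 = 0110100110011
0x1CB4 = 1110010110100
→ ^ → 1000110000111 = 4487
→ << 2 (mod 2^13) → 0011000011100 = 1564
→ << 3 (mod 2^13) → 1000011100000 = 4320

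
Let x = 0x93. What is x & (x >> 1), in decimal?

x = 10010011 = 147
x>>1 = 01001001
AND  = 00000001 = 1
(x & (x >> 1) has a 1 wherever x has two consecutive 1 bits.)

1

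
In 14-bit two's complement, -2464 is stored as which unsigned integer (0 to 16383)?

2464 in 14 bits: 00100110100000
Invert: 11011001011111
Add 1:  11011001100000 = 13920
(Check: 2^14 - 2464 = 16384 - 2464 = 13920.)

13920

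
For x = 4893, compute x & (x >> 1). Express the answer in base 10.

x = 1001100011101 = 4893
x>>1 = 0100110001110
AND  = 0000100001100 = 268
(x & (x >> 1) has a 1 wherever x has two consecutive 1 bits.)

268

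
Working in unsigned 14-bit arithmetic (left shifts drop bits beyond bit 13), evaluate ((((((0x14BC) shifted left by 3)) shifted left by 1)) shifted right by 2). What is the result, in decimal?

0x14BC = 01010010111100
→ shifted left by 3 (mod 2^14) → 10010111100000 = 9696
→ shifted left by 1 (mod 2^14) → 00101111000000 = 3008
→ shifted right by 2 → 00001011110000 = 752

752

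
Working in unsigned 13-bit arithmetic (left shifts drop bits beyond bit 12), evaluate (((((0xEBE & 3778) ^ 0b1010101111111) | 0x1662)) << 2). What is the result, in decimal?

0xEBE = 0111010111110
3778 = 0111011000010
→ & → 0111010000010 = 3714
0b1010101111111 = 1010101111111
→ ^ → 1101111111101 = 7165
0x1662 = 1011001100010
→ | → 1111111111111 = 8191
→ << 2 (mod 2^13) → 1111111111100 = 8188

8188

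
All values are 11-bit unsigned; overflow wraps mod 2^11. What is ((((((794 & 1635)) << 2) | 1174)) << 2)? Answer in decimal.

632

794 = 01100011010
1635 = 11001100011
→ & → 01000000010 = 514
→ << 2 (mod 2^11) → 00000001000 = 8
1174 = 10010010110
→ | → 10010011110 = 1182
→ << 2 (mod 2^11) → 01001111000 = 632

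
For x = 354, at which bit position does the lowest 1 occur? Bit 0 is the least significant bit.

354 = 101100010
Trailing zeros: 1, so the lowest set bit is bit 1 (value 2).

1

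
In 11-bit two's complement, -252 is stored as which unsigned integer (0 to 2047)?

252 in 11 bits: 00011111100
Invert: 11100000011
Add 1:  11100000100 = 1796
(Check: 2^11 - 252 = 2048 - 252 = 1796.)

1796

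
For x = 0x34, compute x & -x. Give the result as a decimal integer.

4

x = 110100 = 52
-x (two's complement) = …001100
AND   = 000100 = 4
(x & -x isolates the lowest set bit of x.)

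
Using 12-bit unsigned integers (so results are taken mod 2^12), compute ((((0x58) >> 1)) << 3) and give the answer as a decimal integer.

0x58 = 000001011000
→ >> 1 → 000000101100 = 44
→ << 3 (mod 2^12) → 000101100000 = 352

352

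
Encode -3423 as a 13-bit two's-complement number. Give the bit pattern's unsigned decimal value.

3423 in 13 bits: 0110101011111
Invert: 1001010100000
Add 1:  1001010100001 = 4769
(Check: 2^13 - 3423 = 8192 - 3423 = 4769.)

4769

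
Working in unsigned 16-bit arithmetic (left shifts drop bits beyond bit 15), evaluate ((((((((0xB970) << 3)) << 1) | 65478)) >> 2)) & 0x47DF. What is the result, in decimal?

0xB970 = 1011100101110000
→ << 3 (mod 2^16) → 1100101110000000 = 52096
→ << 1 (mod 2^16) → 1001011100000000 = 38656
65478 = 1111111111000110
→ | → 1111111111000110 = 65478
→ >> 2 → 0011111111110001 = 16369
0x47DF = 0100011111011111
→ & → 0000011111010001 = 2001

2001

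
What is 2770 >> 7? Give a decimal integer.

21

2770 = 101011010010
shift right by 7 → 000000010101 = 21
(equivalently, floor(2770 / 128))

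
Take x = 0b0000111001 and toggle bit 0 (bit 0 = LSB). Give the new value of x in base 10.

x = 0000111001
bit 0 is currently 1; toggle it via x ^ (1 << 0) = x ^ 1
→ 0000111000 = 56

56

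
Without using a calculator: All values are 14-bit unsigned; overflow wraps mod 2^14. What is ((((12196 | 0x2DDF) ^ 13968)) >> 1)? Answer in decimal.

3255

12196 = 10111110100100
0x2DDF = 10110111011111
→ | → 10111111111111 = 12287
13968 = 11011010010000
→ ^ → 01100101101111 = 6511
→ >> 1 → 00110010110111 = 3255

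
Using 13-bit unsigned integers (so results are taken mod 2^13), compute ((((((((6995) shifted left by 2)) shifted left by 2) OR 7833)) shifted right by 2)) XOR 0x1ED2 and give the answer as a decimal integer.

6995 = 1101101010011
→ shifted left by 2 (mod 2^13) → 0110101001100 = 3404
→ shifted left by 2 (mod 2^13) → 1010100110000 = 5424
7833 = 1111010011001
→ OR → 1111110111001 = 8121
→ shifted right by 2 → 0011111101110 = 2030
0x1ED2 = 1111011010010
→ XOR → 1100100111100 = 6460

6460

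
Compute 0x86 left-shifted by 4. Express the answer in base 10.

0x86 = 000010000110
shift left by 4 → 100001100000 = 2144
(equivalently, 134 × 2^4 = 134 × 16)

2144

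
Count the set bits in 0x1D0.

0x1D0 = 111010000
Count the 1s: 1 + 1 + 1 + 1 = 4

4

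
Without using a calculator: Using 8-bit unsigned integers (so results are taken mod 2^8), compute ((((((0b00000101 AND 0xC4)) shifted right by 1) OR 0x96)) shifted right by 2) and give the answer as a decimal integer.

37

0b00000101 = 00000101
0xC4 = 11000100
→ AND → 00000100 = 4
→ shifted right by 1 → 00000010 = 2
0x96 = 10010110
→ OR → 10010110 = 150
→ shifted right by 2 → 00100101 = 37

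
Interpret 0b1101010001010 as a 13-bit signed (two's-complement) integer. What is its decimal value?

pattern = 1101010001010 (MSB is 1 ⇒ negative)
Invert: 0010101110101, add 1 → 0010101110110 = 1398, so the value is -1398.
(Equivalently: 6794 - 2^13 = 6794 - 8192 = -1398.)

-1398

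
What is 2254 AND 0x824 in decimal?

2052

2254 = 100011001110
0x824 = 100000100100
AND → 100000000100 = 2052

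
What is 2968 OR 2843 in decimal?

2968 = 101110011000
2843 = 101100011011
 OR → 101110011011 = 2971

2971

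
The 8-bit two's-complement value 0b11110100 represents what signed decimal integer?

pattern = 11110100 (MSB is 1 ⇒ negative)
Invert: 00001011, add 1 → 00001100 = 12, so the value is -12.
(Equivalently: 244 - 2^8 = 244 - 256 = -12.)

-12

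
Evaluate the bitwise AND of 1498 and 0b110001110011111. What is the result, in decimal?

1498 = 000010111011010
b = 110001110011111
AND → 000000110011010 = 410

410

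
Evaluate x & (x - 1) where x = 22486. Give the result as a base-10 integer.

22484

x = 101011111010110 = 22486
x - 1 = 101011111010101
AND   = 101011111010100 = 22484
(x & (x - 1) clears the lowest set bit of x.)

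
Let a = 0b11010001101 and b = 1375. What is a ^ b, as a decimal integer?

978

a = 11010001101
1375 = 10101011111
XOR → 01111010010 = 978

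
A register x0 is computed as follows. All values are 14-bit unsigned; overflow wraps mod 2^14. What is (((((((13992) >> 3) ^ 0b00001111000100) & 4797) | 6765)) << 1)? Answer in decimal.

13562

13992 = 11011010101000
→ >> 3 → 00011011010101 = 1749
0b00001111000100 = 00001111000100
→ ^ → 00010100010001 = 1297
4797 = 01001010111101
→ & → 00000000010001 = 17
6765 = 01101001101101
→ | → 01101001111101 = 6781
→ << 1 (mod 2^14) → 11010011111010 = 13562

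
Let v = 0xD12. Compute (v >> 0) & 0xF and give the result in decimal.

v = 0110100010010
Shift right by 0: 0110100010010
Mask low 4 bits: 0010 = 2

2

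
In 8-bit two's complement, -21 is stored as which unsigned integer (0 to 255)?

21 in 8 bits: 00010101
Invert: 11101010
Add 1:  11101011 = 235
(Check: 2^8 - 21 = 256 - 21 = 235.)

235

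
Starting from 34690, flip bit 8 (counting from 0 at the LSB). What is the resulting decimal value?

34434

x = 1000011110000010
bit 8 is currently 1; toggle it via x ^ (1 << 8) = x ^ 256
→ 1000011010000010 = 34434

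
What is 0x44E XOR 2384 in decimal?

0x44E = 010001001110
2384 = 100101010000
XOR → 110100011110 = 3358

3358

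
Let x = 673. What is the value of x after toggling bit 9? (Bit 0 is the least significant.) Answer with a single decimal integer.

161

x = 001010100001
bit 9 is currently 1; toggle it via x ^ (1 << 9) = x ^ 512
→ 000010100001 = 161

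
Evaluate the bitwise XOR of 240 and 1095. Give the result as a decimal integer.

1207

240 = 00011110000
1095 = 10001000111
XOR → 10010110111 = 1207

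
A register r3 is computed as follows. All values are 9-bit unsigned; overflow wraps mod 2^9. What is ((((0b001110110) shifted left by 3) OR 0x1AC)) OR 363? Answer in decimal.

0b001110110 = 001110110
→ shifted left by 3 (mod 2^9) → 110110000 = 432
0x1AC = 110101100
→ OR → 110111100 = 444
363 = 101101011
→ OR → 111111111 = 511

511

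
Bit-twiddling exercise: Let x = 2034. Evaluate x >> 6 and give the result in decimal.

2034 = 11111110010
shift right by 6 → 00000011111 = 31
(equivalently, floor(2034 / 64))

31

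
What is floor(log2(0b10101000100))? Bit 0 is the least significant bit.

0b10101000100 = 10101000100
The topmost 1 is at position 10 (since 2^10 = 1024 ≤ 1348 < 2048).

10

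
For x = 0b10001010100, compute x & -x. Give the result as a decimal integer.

x = 10001010100 = 1108
-x (two's complement) = …01110101100
AND   = 00000000100 = 4
(x & -x isolates the lowest set bit of x.)

4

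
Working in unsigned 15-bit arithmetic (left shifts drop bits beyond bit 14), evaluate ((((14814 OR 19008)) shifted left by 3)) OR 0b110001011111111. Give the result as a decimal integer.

32511

14814 = 011100111011110
19008 = 100101001000000
→ OR → 111101111011110 = 31710
→ shifted left by 3 (mod 2^15) → 101111011110000 = 24304
0b110001011111111 = 110001011111111
→ OR → 111111011111111 = 32511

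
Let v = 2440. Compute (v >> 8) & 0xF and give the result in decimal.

9

v = 100110001000
Shift right by 8: 1001
Mask low 4 bits: 1001 = 9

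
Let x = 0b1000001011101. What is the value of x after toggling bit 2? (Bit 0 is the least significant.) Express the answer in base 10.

4185

x = 1000001011101
bit 2 is currently 1; toggle it via x ^ (1 << 2) = x ^ 4
→ 1000001011001 = 4185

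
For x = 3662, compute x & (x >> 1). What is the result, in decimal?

x = 111001001110 = 3662
x>>1 = 011100100111
AND  = 011000000110 = 1542
(x & (x >> 1) has a 1 wherever x has two consecutive 1 bits.)

1542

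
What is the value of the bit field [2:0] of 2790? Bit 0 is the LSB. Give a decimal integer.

6

v = 101011100110
Shift right by 0: 101011100110
Mask low 3 bits: 110 = 6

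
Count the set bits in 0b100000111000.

n = 100000111000
Count the 1s: 1 + 1 + 1 + 1 = 4

4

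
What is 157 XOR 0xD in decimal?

144

157 = 10011101
0xD = 00001101
XOR → 10010000 = 144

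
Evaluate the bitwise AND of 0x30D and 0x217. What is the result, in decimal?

0x30D = 1100001101
0x217 = 1000010111
AND → 1000000101 = 517

517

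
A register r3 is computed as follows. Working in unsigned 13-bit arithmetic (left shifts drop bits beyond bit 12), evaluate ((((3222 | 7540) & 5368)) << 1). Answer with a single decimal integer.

3222 = 0110010010110
7540 = 1110101110100
→ | → 1110111110110 = 7670
5368 = 1010011111000
→ & → 1010011110000 = 5360
→ << 1 (mod 2^13) → 0100111100000 = 2528

2528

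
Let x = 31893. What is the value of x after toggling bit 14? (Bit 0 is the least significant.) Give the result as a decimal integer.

x = 111110010010101
bit 14 is currently 1; toggle it via x ^ (1 << 14) = x ^ 16384
→ 011110010010101 = 15509

15509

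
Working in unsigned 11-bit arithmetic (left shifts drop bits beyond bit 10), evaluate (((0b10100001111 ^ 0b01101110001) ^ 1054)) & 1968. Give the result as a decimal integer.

0b10100001111 = 10100001111
0b01101110001 = 01101110001
→ ^ → 11001111110 = 1662
1054 = 10000011110
→ ^ → 01001100000 = 608
1968 = 11110110000
→ & → 01000100000 = 544

544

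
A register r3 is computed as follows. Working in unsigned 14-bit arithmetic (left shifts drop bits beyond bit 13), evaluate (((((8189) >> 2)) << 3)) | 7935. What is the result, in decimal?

8189 = 01111111111101
→ >> 2 → 00011111111111 = 2047
→ << 3 (mod 2^14) → 11111111111000 = 16376
7935 = 01111011111111
→ | → 11111111111111 = 16383

16383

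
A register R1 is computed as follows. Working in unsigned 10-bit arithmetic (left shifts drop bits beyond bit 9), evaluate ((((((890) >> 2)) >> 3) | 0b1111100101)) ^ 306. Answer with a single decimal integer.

717

890 = 1101111010
→ >> 2 → 0011011110 = 222
→ >> 3 → 0000011011 = 27
0b1111100101 = 1111100101
→ | → 1111111111 = 1023
306 = 0100110010
→ ^ → 1011001101 = 717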